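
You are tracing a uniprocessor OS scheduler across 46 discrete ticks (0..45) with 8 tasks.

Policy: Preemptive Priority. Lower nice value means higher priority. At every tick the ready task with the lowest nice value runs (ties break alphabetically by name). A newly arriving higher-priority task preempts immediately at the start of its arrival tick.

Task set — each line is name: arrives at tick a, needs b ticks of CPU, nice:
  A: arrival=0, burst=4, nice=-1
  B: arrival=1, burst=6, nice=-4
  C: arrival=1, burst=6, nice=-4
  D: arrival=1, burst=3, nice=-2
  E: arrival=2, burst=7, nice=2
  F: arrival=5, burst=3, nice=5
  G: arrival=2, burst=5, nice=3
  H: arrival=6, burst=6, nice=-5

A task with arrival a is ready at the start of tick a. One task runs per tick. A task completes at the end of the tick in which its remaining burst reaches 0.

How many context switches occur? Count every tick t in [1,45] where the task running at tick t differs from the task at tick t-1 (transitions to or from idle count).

context switches = 10

t=0: ready={A} → run A
t=1: ready={A,B,C,D} → run B
t=2: ready={A,B,C,D,E,G} → run B
t=3: ready={A,B,C,D,E,G} → run B
t=4: ready={A,B,C,D,E,G} → run B
t=5: ready={A,B,C,D,E,F,G} → run B
t=6: ready={A,B,C,D,E,F,G,H} → run H
t=7: ready={A,B,C,D,E,F,G,H} → run H
t=8: ready={A,B,C,D,E,F,G,H} → run H
t=9: ready={A,B,C,D,E,F,G,H} → run H
t=10: ready={A,B,C,D,E,F,G,H} → run H
t=11: ready={A,B,C,D,E,F,G,H} → run H
t=12: ready={A,B,C,D,E,F,G} → run B
t=13: ready={A,C,D,E,F,G} → run C
t=14: ready={A,C,D,E,F,G} → run C
t=15: ready={A,C,D,E,F,G} → run C
t=16: ready={A,C,D,E,F,G} → run C
t=17: ready={A,C,D,E,F,G} → run C
t=18: ready={A,C,D,E,F,G} → run C
t=19: ready={A,D,E,F,G} → run D
t=20: ready={A,D,E,F,G} → run D
t=21: ready={A,D,E,F,G} → run D
t=22: ready={A,E,F,G} → run A
t=23: ready={A,E,F,G} → run A
t=24: ready={A,E,F,G} → run A
t=25: ready={E,F,G} → run E
t=26: ready={E,F,G} → run E
t=27: ready={E,F,G} → run E
t=28: ready={E,F,G} → run E
t=29: ready={E,F,G} → run E
t=30: ready={E,F,G} → run E
t=31: ready={E,F,G} → run E
t=32: ready={F,G} → run G
t=33: ready={F,G} → run G
t=34: ready={F,G} → run G
t=35: ready={F,G} → run G
t=36: ready={F,G} → run G
t=37: ready={F} → run F
t=38: ready={F} → run F
t=39: ready={F} → run F
t=40: (idle)
t=41: (idle)
t=42: (idle)
t=43: (idle)
t=44: (idle)
t=45: (idle)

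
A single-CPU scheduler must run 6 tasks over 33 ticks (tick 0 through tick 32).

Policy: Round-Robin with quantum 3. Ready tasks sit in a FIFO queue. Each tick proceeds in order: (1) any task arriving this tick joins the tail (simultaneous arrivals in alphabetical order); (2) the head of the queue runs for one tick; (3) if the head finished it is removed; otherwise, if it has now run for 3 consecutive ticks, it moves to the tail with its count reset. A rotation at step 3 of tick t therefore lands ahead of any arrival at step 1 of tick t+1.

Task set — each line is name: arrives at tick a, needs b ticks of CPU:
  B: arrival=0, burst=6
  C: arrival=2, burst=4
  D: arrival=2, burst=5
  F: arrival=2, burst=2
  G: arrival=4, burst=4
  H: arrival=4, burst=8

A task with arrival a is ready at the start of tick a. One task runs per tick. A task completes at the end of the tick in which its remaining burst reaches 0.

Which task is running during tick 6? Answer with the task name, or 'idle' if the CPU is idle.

running at tick 6 = D

t=0: queue=[B] q_used=0 → run B
t=1: queue=[B] q_used=1 → run B
t=2: queue=[B,C,D,F] q_used=2 → run B
t=3: queue=[C,D,F,B] q_used=0 → run C
t=4: queue=[C,D,F,B,G,H] q_used=1 → run C
t=5: queue=[C,D,F,B,G,H] q_used=2 → run C
t=6: queue=[D,F,B,G,H,C] q_used=0 → run D
t=7: queue=[D,F,B,G,H,C] q_used=1 → run D
t=8: queue=[D,F,B,G,H,C] q_used=2 → run D
t=9: queue=[F,B,G,H,C,D] q_used=0 → run F
t=10: queue=[F,B,G,H,C,D] q_used=1 → run F
t=11: queue=[B,G,H,C,D] q_used=0 → run B
t=12: queue=[B,G,H,C,D] q_used=1 → run B
t=13: queue=[B,G,H,C,D] q_used=2 → run B
t=14: queue=[G,H,C,D] q_used=0 → run G
t=15: queue=[G,H,C,D] q_used=1 → run G
t=16: queue=[G,H,C,D] q_used=2 → run G
t=17: queue=[H,C,D,G] q_used=0 → run H
t=18: queue=[H,C,D,G] q_used=1 → run H
t=19: queue=[H,C,D,G] q_used=2 → run H
t=20: queue=[C,D,G,H] q_used=0 → run C
t=21: queue=[D,G,H] q_used=0 → run D
t=22: queue=[D,G,H] q_used=1 → run D
t=23: queue=[G,H] q_used=0 → run G
t=24: queue=[H] q_used=0 → run H
t=25: queue=[H] q_used=1 → run H
t=26: queue=[H] q_used=2 → run H
t=27: queue=[H] q_used=0 → run H
t=28: queue=[H] q_used=1 → run H
t=29: (idle)
t=30: (idle)
t=31: (idle)
t=32: (idle)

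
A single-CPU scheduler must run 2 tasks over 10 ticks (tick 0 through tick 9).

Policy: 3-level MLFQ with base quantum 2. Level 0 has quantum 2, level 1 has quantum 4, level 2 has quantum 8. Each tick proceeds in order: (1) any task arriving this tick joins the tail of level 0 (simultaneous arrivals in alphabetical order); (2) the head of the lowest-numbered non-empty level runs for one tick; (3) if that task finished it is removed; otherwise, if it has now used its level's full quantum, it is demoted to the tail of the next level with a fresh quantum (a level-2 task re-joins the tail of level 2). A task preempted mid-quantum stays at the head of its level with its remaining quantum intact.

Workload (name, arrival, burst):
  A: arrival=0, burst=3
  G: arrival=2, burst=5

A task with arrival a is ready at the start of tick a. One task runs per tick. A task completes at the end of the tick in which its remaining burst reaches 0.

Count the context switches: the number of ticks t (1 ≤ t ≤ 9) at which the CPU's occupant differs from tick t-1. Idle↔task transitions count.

t=0: L0/L1/L2 = A/-/- → run A
t=1: L0/L1/L2 = A/-/- → run A
t=2: L0/L1/L2 = G/A/- → run G
t=3: L0/L1/L2 = G/A/- → run G
t=4: L0/L1/L2 = -/AG/- → run A
t=5: L0/L1/L2 = -/G/- → run G
t=6: L0/L1/L2 = -/G/- → run G
t=7: L0/L1/L2 = -/G/- → run G
t=8: (idle)
t=9: (idle)

context switches = 4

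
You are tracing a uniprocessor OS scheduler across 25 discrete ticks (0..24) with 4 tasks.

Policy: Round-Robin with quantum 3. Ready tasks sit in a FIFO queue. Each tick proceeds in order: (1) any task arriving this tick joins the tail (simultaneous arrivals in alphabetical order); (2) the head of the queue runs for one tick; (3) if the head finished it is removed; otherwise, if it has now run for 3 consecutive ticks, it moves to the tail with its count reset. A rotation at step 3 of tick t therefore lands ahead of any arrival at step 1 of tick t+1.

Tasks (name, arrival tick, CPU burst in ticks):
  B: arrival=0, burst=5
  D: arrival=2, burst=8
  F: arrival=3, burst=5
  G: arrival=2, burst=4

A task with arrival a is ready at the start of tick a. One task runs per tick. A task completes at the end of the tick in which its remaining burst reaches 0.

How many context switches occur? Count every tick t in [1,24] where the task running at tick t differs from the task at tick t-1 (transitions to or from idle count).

context switches = 9

t=0: queue=[B] q_used=0 → run B
t=1: queue=[B] q_used=1 → run B
t=2: queue=[B,D,G] q_used=2 → run B
t=3: queue=[D,G,B,F] q_used=0 → run D
t=4: queue=[D,G,B,F] q_used=1 → run D
t=5: queue=[D,G,B,F] q_used=2 → run D
t=6: queue=[G,B,F,D] q_used=0 → run G
t=7: queue=[G,B,F,D] q_used=1 → run G
t=8: queue=[G,B,F,D] q_used=2 → run G
t=9: queue=[B,F,D,G] q_used=0 → run B
t=10: queue=[B,F,D,G] q_used=1 → run B
t=11: queue=[F,D,G] q_used=0 → run F
t=12: queue=[F,D,G] q_used=1 → run F
t=13: queue=[F,D,G] q_used=2 → run F
t=14: queue=[D,G,F] q_used=0 → run D
t=15: queue=[D,G,F] q_used=1 → run D
t=16: queue=[D,G,F] q_used=2 → run D
t=17: queue=[G,F,D] q_used=0 → run G
t=18: queue=[F,D] q_used=0 → run F
t=19: queue=[F,D] q_used=1 → run F
t=20: queue=[D] q_used=0 → run D
t=21: queue=[D] q_used=1 → run D
t=22: (idle)
t=23: (idle)
t=24: (idle)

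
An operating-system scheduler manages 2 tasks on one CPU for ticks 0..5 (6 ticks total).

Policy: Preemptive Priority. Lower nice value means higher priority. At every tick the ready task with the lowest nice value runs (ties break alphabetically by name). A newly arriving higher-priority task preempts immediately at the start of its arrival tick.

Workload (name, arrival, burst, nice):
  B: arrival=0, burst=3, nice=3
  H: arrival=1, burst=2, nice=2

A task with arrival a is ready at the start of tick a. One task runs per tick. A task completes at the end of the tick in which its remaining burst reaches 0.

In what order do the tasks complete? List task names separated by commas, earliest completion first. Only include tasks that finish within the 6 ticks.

t=0: ready={B} → run B
t=1: ready={B,H} → run H
t=2: ready={B,H} → run H
t=3: ready={B} → run B
t=4: ready={B} → run B
t=5: (idle)

completion order = H, B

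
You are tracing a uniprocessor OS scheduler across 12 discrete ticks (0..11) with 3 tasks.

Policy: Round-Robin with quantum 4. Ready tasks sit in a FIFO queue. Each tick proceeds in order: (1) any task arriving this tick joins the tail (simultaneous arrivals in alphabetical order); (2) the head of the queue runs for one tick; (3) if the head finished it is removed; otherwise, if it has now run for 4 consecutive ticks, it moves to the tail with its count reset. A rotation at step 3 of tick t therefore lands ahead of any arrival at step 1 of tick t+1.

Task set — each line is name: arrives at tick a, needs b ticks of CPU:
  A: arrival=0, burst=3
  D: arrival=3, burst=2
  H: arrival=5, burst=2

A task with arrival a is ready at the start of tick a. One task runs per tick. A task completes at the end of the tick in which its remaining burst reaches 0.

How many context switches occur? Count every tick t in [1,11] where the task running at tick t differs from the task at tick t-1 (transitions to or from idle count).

t=0: queue=[A] q_used=0 → run A
t=1: queue=[A] q_used=1 → run A
t=2: queue=[A] q_used=2 → run A
t=3: queue=[D] q_used=0 → run D
t=4: queue=[D] q_used=1 → run D
t=5: queue=[H] q_used=0 → run H
t=6: queue=[H] q_used=1 → run H
t=7: (idle)
t=8: (idle)
t=9: (idle)
t=10: (idle)
t=11: (idle)

context switches = 3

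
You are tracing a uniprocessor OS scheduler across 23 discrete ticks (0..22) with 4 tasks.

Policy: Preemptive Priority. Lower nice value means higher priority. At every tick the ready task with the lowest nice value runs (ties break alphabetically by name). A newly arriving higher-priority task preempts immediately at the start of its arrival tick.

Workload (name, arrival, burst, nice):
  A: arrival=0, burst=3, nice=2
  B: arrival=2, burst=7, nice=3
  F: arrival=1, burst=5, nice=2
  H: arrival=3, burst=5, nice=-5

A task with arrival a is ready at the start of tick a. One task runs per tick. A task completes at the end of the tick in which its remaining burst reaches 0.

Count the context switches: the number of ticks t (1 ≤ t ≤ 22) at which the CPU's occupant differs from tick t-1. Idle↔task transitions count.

context switches = 4

t=0: ready={A} → run A
t=1: ready={A,F} → run A
t=2: ready={A,B,F} → run A
t=3: ready={B,F,H} → run H
t=4: ready={B,F,H} → run H
t=5: ready={B,F,H} → run H
t=6: ready={B,F,H} → run H
t=7: ready={B,F,H} → run H
t=8: ready={B,F} → run F
t=9: ready={B,F} → run F
t=10: ready={B,F} → run F
t=11: ready={B,F} → run F
t=12: ready={B,F} → run F
t=13: ready={B} → run B
t=14: ready={B} → run B
t=15: ready={B} → run B
t=16: ready={B} → run B
t=17: ready={B} → run B
t=18: ready={B} → run B
t=19: ready={B} → run B
t=20: (idle)
t=21: (idle)
t=22: (idle)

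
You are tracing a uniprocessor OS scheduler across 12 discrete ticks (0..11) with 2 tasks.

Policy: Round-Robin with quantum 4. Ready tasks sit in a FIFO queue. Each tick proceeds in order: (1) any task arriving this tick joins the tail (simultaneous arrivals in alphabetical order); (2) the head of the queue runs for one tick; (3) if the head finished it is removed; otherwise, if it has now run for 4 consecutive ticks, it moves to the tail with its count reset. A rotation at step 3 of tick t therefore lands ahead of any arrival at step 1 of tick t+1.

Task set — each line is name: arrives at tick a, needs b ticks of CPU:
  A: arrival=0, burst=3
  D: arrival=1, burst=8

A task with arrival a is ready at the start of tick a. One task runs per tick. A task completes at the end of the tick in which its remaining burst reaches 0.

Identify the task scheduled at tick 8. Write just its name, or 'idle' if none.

t=0: queue=[A] q_used=0 → run A
t=1: queue=[A,D] q_used=1 → run A
t=2: queue=[A,D] q_used=2 → run A
t=3: queue=[D] q_used=0 → run D
t=4: queue=[D] q_used=1 → run D
t=5: queue=[D] q_used=2 → run D
t=6: queue=[D] q_used=3 → run D
t=7: queue=[D] q_used=0 → run D
t=8: queue=[D] q_used=1 → run D
t=9: queue=[D] q_used=2 → run D
t=10: queue=[D] q_used=3 → run D
t=11: (idle)

running at tick 8 = D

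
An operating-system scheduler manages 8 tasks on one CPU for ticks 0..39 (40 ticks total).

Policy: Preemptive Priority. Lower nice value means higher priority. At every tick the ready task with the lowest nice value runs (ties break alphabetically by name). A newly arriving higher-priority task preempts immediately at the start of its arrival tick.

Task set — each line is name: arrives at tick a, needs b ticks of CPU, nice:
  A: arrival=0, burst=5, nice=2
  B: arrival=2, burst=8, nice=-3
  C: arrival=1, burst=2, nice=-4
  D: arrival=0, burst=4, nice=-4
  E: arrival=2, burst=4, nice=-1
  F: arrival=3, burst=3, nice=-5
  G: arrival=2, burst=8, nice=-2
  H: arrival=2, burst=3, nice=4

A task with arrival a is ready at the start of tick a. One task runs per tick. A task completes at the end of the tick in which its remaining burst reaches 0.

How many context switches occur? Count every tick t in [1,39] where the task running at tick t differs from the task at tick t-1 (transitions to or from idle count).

context switches = 9

t=0: ready={A,D} → run D
t=1: ready={A,C,D} → run C
t=2: ready={A,B,C,D,E,G,H} → run C
t=3: ready={A,B,D,E,F,G,H} → run F
t=4: ready={A,B,D,E,F,G,H} → run F
t=5: ready={A,B,D,E,F,G,H} → run F
t=6: ready={A,B,D,E,G,H} → run D
t=7: ready={A,B,D,E,G,H} → run D
t=8: ready={A,B,D,E,G,H} → run D
t=9: ready={A,B,E,G,H} → run B
t=10: ready={A,B,E,G,H} → run B
t=11: ready={A,B,E,G,H} → run B
t=12: ready={A,B,E,G,H} → run B
t=13: ready={A,B,E,G,H} → run B
t=14: ready={A,B,E,G,H} → run B
t=15: ready={A,B,E,G,H} → run B
t=16: ready={A,B,E,G,H} → run B
t=17: ready={A,E,G,H} → run G
t=18: ready={A,E,G,H} → run G
t=19: ready={A,E,G,H} → run G
t=20: ready={A,E,G,H} → run G
t=21: ready={A,E,G,H} → run G
t=22: ready={A,E,G,H} → run G
t=23: ready={A,E,G,H} → run G
t=24: ready={A,E,G,H} → run G
t=25: ready={A,E,H} → run E
t=26: ready={A,E,H} → run E
t=27: ready={A,E,H} → run E
t=28: ready={A,E,H} → run E
t=29: ready={A,H} → run A
t=30: ready={A,H} → run A
t=31: ready={A,H} → run A
t=32: ready={A,H} → run A
t=33: ready={A,H} → run A
t=34: ready={H} → run H
t=35: ready={H} → run H
t=36: ready={H} → run H
t=37: (idle)
t=38: (idle)
t=39: (idle)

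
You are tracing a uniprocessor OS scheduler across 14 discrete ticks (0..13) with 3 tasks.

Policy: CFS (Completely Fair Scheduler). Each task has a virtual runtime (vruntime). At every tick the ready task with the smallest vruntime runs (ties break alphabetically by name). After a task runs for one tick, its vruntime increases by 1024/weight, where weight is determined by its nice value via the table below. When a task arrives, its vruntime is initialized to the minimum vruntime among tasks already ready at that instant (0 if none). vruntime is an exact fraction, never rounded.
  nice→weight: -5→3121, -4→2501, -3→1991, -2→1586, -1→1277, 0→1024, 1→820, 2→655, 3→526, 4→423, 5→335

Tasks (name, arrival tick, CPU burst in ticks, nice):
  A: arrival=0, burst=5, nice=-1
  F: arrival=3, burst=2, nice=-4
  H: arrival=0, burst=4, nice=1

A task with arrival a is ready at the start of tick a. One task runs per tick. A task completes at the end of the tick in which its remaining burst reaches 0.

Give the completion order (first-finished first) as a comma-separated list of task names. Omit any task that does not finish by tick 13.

completion order = F, A, H

t=0: vr[A=0 H=0] → run A
t=1: vr[A=1024/1277 H=0] → run H
t=2: vr[A=1024/1277 H=256/205] → run A
t=3: vr[A=2048/1277 F=256/205 H=256/205] → run F
t=4: vr[A=2048/1277 F=20736/12505 H=256/205] → run H
t=5: vr[A=2048/1277 F=20736/12505 H=512/205] → run A
t=6: vr[A=3072/1277 F=20736/12505 H=512/205] → run F
t=7: vr[A=3072/1277 H=512/205] → run A
t=8: vr[A=4096/1277 H=512/205] → run H
t=9: vr[A=4096/1277 H=768/205] → run A
t=10: vr[H=768/205] → run H
t=11: (idle)
t=12: (idle)
t=13: (idle)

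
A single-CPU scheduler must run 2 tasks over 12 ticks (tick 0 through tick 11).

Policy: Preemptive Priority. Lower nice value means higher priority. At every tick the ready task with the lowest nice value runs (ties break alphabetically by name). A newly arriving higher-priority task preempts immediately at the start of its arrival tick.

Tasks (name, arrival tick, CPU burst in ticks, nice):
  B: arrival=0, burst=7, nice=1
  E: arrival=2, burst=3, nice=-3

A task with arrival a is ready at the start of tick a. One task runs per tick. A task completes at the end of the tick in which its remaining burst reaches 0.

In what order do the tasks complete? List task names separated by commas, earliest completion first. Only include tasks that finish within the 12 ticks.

completion order = E, B

t=0: ready={B} → run B
t=1: ready={B} → run B
t=2: ready={B,E} → run E
t=3: ready={B,E} → run E
t=4: ready={B,E} → run E
t=5: ready={B} → run B
t=6: ready={B} → run B
t=7: ready={B} → run B
t=8: ready={B} → run B
t=9: ready={B} → run B
t=10: (idle)
t=11: (idle)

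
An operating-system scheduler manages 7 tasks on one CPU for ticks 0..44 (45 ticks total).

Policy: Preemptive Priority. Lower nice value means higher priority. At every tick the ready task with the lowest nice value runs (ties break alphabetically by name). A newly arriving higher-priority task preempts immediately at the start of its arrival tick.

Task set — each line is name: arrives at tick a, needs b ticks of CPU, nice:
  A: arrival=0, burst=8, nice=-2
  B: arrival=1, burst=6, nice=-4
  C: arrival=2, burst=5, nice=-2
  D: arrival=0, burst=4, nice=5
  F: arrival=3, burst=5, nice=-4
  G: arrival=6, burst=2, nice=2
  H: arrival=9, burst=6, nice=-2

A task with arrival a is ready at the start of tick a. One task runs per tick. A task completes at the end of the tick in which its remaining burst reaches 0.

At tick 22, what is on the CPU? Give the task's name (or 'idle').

t=0: ready={A,D} → run A
t=1: ready={A,B,D} → run B
t=2: ready={A,B,C,D} → run B
t=3: ready={A,B,C,D,F} → run B
t=4: ready={A,B,C,D,F} → run B
t=5: ready={A,B,C,D,F} → run B
t=6: ready={A,B,C,D,F,G} → run B
t=7: ready={A,C,D,F,G} → run F
t=8: ready={A,C,D,F,G} → run F
t=9: ready={A,C,D,F,G,H} → run F
t=10: ready={A,C,D,F,G,H} → run F
t=11: ready={A,C,D,F,G,H} → run F
t=12: ready={A,C,D,G,H} → run A
t=13: ready={A,C,D,G,H} → run A
t=14: ready={A,C,D,G,H} → run A
t=15: ready={A,C,D,G,H} → run A
t=16: ready={A,C,D,G,H} → run A
t=17: ready={A,C,D,G,H} → run A
t=18: ready={A,C,D,G,H} → run A
t=19: ready={C,D,G,H} → run C
t=20: ready={C,D,G,H} → run C
t=21: ready={C,D,G,H} → run C
t=22: ready={C,D,G,H} → run C
t=23: ready={C,D,G,H} → run C
t=24: ready={D,G,H} → run H
t=25: ready={D,G,H} → run H
t=26: ready={D,G,H} → run H
t=27: ready={D,G,H} → run H
t=28: ready={D,G,H} → run H
t=29: ready={D,G,H} → run H
t=30: ready={D,G} → run G
t=31: ready={D,G} → run G
t=32: ready={D} → run D
t=33: ready={D} → run D
t=34: ready={D} → run D
t=35: ready={D} → run D
t=36: (idle)
t=37: (idle)
t=38: (idle)
t=39: (idle)
t=40: (idle)
t=41: (idle)
t=42: (idle)
t=43: (idle)
t=44: (idle)

running at tick 22 = C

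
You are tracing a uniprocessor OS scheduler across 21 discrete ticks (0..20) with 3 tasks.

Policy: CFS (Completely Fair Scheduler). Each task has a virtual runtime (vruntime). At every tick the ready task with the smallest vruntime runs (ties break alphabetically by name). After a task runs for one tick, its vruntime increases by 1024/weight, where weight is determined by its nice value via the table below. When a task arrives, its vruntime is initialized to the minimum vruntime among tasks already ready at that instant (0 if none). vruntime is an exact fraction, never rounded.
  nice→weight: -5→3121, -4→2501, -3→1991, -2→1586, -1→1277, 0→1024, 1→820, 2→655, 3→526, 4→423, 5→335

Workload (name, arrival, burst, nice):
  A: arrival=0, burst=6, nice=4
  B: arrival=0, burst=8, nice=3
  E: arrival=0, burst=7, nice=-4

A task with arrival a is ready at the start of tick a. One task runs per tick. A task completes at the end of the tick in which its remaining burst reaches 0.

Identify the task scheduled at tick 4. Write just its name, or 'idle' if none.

running at tick 4 = E

t=0: vr[A=0 B=0 E=0] → run A
t=1: vr[A=1024/423 B=0 E=0] → run B
t=2: vr[A=1024/423 B=512/263 E=0] → run E
t=3: vr[A=1024/423 B=512/263 E=1024/2501] → run E
t=4: vr[A=1024/423 B=512/263 E=2048/2501] → run E
t=5: vr[A=1024/423 B=512/263 E=3072/2501] → run E
t=6: vr[A=1024/423 B=512/263 E=4096/2501] → run E
t=7: vr[A=1024/423 B=512/263 E=5120/2501] → run B
t=8: vr[A=1024/423 B=1024/263 E=5120/2501] → run E
t=9: vr[A=1024/423 B=1024/263 E=6144/2501] → run A
t=10: vr[A=2048/423 B=1024/263 E=6144/2501] → run E
t=11: vr[A=2048/423 B=1024/263] → run B
t=12: vr[A=2048/423 B=1536/263] → run A
t=13: vr[A=1024/141 B=1536/263] → run B
t=14: vr[A=1024/141 B=2048/263] → run A
t=15: vr[A=4096/423 B=2048/263] → run B
t=16: vr[A=4096/423 B=2560/263] → run A
t=17: vr[A=5120/423 B=2560/263] → run B
t=18: vr[A=5120/423 B=3072/263] → run B
t=19: vr[A=5120/423 B=3584/263] → run A
t=20: vr[B=3584/263] → run B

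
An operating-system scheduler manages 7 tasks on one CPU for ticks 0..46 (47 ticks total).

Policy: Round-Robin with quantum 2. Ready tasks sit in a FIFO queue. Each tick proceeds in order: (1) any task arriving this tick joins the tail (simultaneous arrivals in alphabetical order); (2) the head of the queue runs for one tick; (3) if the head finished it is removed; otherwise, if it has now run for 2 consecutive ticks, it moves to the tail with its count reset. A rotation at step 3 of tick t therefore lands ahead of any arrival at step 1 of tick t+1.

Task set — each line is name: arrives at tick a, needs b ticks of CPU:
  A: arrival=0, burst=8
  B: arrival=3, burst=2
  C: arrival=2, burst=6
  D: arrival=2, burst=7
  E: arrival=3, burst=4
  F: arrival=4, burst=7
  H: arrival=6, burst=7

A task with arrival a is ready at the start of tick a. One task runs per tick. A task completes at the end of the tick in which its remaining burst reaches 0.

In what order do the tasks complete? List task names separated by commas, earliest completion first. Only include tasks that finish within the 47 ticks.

t=0: queue=[A] q_used=0 → run A
t=1: queue=[A] q_used=1 → run A
t=2: queue=[A,C,D] q_used=0 → run A
t=3: queue=[A,C,D,B,E] q_used=1 → run A
t=4: queue=[C,D,B,E,A,F] q_used=0 → run C
t=5: queue=[C,D,B,E,A,F] q_used=1 → run C
t=6: queue=[D,B,E,A,F,C,H] q_used=0 → run D
t=7: queue=[D,B,E,A,F,C,H] q_used=1 → run D
t=8: queue=[B,E,A,F,C,H,D] q_used=0 → run B
t=9: queue=[B,E,A,F,C,H,D] q_used=1 → run B
t=10: queue=[E,A,F,C,H,D] q_used=0 → run E
t=11: queue=[E,A,F,C,H,D] q_used=1 → run E
t=12: queue=[A,F,C,H,D,E] q_used=0 → run A
t=13: queue=[A,F,C,H,D,E] q_used=1 → run A
t=14: queue=[F,C,H,D,E,A] q_used=0 → run F
t=15: queue=[F,C,H,D,E,A] q_used=1 → run F
t=16: queue=[C,H,D,E,A,F] q_used=0 → run C
t=17: queue=[C,H,D,E,A,F] q_used=1 → run C
t=18: queue=[H,D,E,A,F,C] q_used=0 → run H
t=19: queue=[H,D,E,A,F,C] q_used=1 → run H
t=20: queue=[D,E,A,F,C,H] q_used=0 → run D
t=21: queue=[D,E,A,F,C,H] q_used=1 → run D
t=22: queue=[E,A,F,C,H,D] q_used=0 → run E
t=23: queue=[E,A,F,C,H,D] q_used=1 → run E
t=24: queue=[A,F,C,H,D] q_used=0 → run A
t=25: queue=[A,F,C,H,D] q_used=1 → run A
t=26: queue=[F,C,H,D] q_used=0 → run F
t=27: queue=[F,C,H,D] q_used=1 → run F
t=28: queue=[C,H,D,F] q_used=0 → run C
t=29: queue=[C,H,D,F] q_used=1 → run C
t=30: queue=[H,D,F] q_used=0 → run H
t=31: queue=[H,D,F] q_used=1 → run H
t=32: queue=[D,F,H] q_used=0 → run D
t=33: queue=[D,F,H] q_used=1 → run D
t=34: queue=[F,H,D] q_used=0 → run F
t=35: queue=[F,H,D] q_used=1 → run F
t=36: queue=[H,D,F] q_used=0 → run H
t=37: queue=[H,D,F] q_used=1 → run H
t=38: queue=[D,F,H] q_used=0 → run D
t=39: queue=[F,H] q_used=0 → run F
t=40: queue=[H] q_used=0 → run H
t=41: (idle)
t=42: (idle)
t=43: (idle)
t=44: (idle)
t=45: (idle)
t=46: (idle)

completion order = B, E, A, C, D, F, H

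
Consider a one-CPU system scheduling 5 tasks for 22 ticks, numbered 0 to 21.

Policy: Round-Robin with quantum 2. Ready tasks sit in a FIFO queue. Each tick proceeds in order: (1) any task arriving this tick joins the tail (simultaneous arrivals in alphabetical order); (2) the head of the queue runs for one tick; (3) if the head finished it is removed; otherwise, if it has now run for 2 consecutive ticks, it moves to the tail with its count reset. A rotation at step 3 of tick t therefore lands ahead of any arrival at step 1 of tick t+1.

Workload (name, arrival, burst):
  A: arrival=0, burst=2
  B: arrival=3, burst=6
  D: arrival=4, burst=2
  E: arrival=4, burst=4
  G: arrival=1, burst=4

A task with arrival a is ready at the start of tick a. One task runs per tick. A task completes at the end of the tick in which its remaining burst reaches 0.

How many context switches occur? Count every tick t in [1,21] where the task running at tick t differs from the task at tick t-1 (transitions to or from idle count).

t=0: queue=[A] q_used=0 → run A
t=1: queue=[A,G] q_used=1 → run A
t=2: queue=[G] q_used=0 → run G
t=3: queue=[G,B] q_used=1 → run G
t=4: queue=[B,G,D,E] q_used=0 → run B
t=5: queue=[B,G,D,E] q_used=1 → run B
t=6: queue=[G,D,E,B] q_used=0 → run G
t=7: queue=[G,D,E,B] q_used=1 → run G
t=8: queue=[D,E,B] q_used=0 → run D
t=9: queue=[D,E,B] q_used=1 → run D
t=10: queue=[E,B] q_used=0 → run E
t=11: queue=[E,B] q_used=1 → run E
t=12: queue=[B,E] q_used=0 → run B
t=13: queue=[B,E] q_used=1 → run B
t=14: queue=[E,B] q_used=0 → run E
t=15: queue=[E,B] q_used=1 → run E
t=16: queue=[B] q_used=0 → run B
t=17: queue=[B] q_used=1 → run B
t=18: (idle)
t=19: (idle)
t=20: (idle)
t=21: (idle)

context switches = 9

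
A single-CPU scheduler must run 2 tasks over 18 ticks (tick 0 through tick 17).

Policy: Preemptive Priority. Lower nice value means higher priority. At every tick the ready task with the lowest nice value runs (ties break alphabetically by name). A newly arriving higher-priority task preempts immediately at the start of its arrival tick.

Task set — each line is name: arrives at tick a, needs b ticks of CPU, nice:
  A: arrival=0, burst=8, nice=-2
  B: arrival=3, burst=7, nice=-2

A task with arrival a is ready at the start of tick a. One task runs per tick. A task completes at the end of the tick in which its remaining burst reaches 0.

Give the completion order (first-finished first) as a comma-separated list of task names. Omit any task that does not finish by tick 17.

completion order = A, B

t=0: ready={A} → run A
t=1: ready={A} → run A
t=2: ready={A} → run A
t=3: ready={A,B} → run A
t=4: ready={A,B} → run A
t=5: ready={A,B} → run A
t=6: ready={A,B} → run A
t=7: ready={A,B} → run A
t=8: ready={B} → run B
t=9: ready={B} → run B
t=10: ready={B} → run B
t=11: ready={B} → run B
t=12: ready={B} → run B
t=13: ready={B} → run B
t=14: ready={B} → run B
t=15: (idle)
t=16: (idle)
t=17: (idle)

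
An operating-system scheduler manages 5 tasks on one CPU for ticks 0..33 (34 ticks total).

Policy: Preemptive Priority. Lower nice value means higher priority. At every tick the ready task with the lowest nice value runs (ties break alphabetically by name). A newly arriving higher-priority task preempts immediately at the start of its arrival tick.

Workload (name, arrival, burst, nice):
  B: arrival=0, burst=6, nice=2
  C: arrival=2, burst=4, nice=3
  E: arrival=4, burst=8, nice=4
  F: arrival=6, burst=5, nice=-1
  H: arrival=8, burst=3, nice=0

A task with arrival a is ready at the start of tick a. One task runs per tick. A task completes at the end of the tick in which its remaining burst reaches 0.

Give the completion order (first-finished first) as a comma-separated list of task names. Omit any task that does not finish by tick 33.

t=0: ready={B} → run B
t=1: ready={B} → run B
t=2: ready={B,C} → run B
t=3: ready={B,C} → run B
t=4: ready={B,C,E} → run B
t=5: ready={B,C,E} → run B
t=6: ready={C,E,F} → run F
t=7: ready={C,E,F} → run F
t=8: ready={C,E,F,H} → run F
t=9: ready={C,E,F,H} → run F
t=10: ready={C,E,F,H} → run F
t=11: ready={C,E,H} → run H
t=12: ready={C,E,H} → run H
t=13: ready={C,E,H} → run H
t=14: ready={C,E} → run C
t=15: ready={C,E} → run C
t=16: ready={C,E} → run C
t=17: ready={C,E} → run C
t=18: ready={E} → run E
t=19: ready={E} → run E
t=20: ready={E} → run E
t=21: ready={E} → run E
t=22: ready={E} → run E
t=23: ready={E} → run E
t=24: ready={E} → run E
t=25: ready={E} → run E
t=26: (idle)
t=27: (idle)
t=28: (idle)
t=29: (idle)
t=30: (idle)
t=31: (idle)
t=32: (idle)
t=33: (idle)

completion order = B, F, H, C, E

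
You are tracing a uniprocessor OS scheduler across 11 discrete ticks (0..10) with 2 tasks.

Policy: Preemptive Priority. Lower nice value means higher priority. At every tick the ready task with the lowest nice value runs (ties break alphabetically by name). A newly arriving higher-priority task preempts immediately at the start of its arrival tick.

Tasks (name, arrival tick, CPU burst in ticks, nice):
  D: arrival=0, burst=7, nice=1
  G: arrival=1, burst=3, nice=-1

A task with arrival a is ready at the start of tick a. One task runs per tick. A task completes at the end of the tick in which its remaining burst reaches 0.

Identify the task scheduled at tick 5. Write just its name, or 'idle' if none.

t=0: ready={D} → run D
t=1: ready={D,G} → run G
t=2: ready={D,G} → run G
t=3: ready={D,G} → run G
t=4: ready={D} → run D
t=5: ready={D} → run D
t=6: ready={D} → run D
t=7: ready={D} → run D
t=8: ready={D} → run D
t=9: ready={D} → run D
t=10: (idle)

running at tick 5 = D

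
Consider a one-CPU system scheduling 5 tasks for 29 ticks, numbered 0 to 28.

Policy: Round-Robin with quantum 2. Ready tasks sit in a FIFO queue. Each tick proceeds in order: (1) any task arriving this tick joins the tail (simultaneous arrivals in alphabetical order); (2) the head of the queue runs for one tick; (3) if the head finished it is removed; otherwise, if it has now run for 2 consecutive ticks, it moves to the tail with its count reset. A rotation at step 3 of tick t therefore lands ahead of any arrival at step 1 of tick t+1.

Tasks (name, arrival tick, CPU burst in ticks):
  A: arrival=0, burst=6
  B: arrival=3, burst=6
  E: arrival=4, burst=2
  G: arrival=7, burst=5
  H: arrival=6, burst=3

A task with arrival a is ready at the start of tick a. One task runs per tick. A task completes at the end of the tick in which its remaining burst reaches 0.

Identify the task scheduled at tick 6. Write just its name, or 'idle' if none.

running at tick 6 = A

t=0: queue=[A] q_used=0 → run A
t=1: queue=[A] q_used=1 → run A
t=2: queue=[A] q_used=0 → run A
t=3: queue=[A,B] q_used=1 → run A
t=4: queue=[B,A,E] q_used=0 → run B
t=5: queue=[B,A,E] q_used=1 → run B
t=6: queue=[A,E,B,H] q_used=0 → run A
t=7: queue=[A,E,B,H,G] q_used=1 → run A
t=8: queue=[E,B,H,G] q_used=0 → run E
t=9: queue=[E,B,H,G] q_used=1 → run E
t=10: queue=[B,H,G] q_used=0 → run B
t=11: queue=[B,H,G] q_used=1 → run B
t=12: queue=[H,G,B] q_used=0 → run H
t=13: queue=[H,G,B] q_used=1 → run H
t=14: queue=[G,B,H] q_used=0 → run G
t=15: queue=[G,B,H] q_used=1 → run G
t=16: queue=[B,H,G] q_used=0 → run B
t=17: queue=[B,H,G] q_used=1 → run B
t=18: queue=[H,G] q_used=0 → run H
t=19: queue=[G] q_used=0 → run G
t=20: queue=[G] q_used=1 → run G
t=21: queue=[G] q_used=0 → run G
t=22: (idle)
t=23: (idle)
t=24: (idle)
t=25: (idle)
t=26: (idle)
t=27: (idle)
t=28: (idle)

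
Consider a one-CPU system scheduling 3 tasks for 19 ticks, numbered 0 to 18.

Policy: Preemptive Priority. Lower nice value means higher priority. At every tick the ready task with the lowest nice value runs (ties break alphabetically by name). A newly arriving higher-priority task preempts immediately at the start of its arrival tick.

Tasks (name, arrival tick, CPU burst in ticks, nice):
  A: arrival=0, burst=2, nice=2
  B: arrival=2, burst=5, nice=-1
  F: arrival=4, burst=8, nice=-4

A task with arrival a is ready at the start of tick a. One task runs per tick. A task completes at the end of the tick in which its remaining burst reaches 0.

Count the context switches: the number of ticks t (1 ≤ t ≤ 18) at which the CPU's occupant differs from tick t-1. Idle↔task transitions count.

t=0: ready={A} → run A
t=1: ready={A} → run A
t=2: ready={B} → run B
t=3: ready={B} → run B
t=4: ready={B,F} → run F
t=5: ready={B,F} → run F
t=6: ready={B,F} → run F
t=7: ready={B,F} → run F
t=8: ready={B,F} → run F
t=9: ready={B,F} → run F
t=10: ready={B,F} → run F
t=11: ready={B,F} → run F
t=12: ready={B} → run B
t=13: ready={B} → run B
t=14: ready={B} → run B
t=15: (idle)
t=16: (idle)
t=17: (idle)
t=18: (idle)

context switches = 4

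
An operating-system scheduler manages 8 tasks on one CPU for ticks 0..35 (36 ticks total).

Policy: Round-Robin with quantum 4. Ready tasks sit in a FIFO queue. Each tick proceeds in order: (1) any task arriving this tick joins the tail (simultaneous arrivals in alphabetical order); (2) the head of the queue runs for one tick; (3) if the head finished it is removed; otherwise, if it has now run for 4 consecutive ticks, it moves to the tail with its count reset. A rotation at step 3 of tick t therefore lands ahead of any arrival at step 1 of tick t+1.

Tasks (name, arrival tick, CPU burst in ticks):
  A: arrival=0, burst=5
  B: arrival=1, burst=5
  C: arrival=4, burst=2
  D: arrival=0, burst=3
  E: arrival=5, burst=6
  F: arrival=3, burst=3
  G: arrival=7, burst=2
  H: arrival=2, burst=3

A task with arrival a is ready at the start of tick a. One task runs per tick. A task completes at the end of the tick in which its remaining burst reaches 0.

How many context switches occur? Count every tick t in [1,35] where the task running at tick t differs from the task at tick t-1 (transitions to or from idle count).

t=0: queue=[A,D] q_used=0 → run A
t=1: queue=[A,D,B] q_used=1 → run A
t=2: queue=[A,D,B,H] q_used=2 → run A
t=3: queue=[A,D,B,H,F] q_used=3 → run A
t=4: queue=[D,B,H,F,A,C] q_used=0 → run D
t=5: queue=[D,B,H,F,A,C,E] q_used=1 → run D
t=6: queue=[D,B,H,F,A,C,E] q_used=2 → run D
t=7: queue=[B,H,F,A,C,E,G] q_used=0 → run B
t=8: queue=[B,H,F,A,C,E,G] q_used=1 → run B
t=9: queue=[B,H,F,A,C,E,G] q_used=2 → run B
t=10: queue=[B,H,F,A,C,E,G] q_used=3 → run B
t=11: queue=[H,F,A,C,E,G,B] q_used=0 → run H
t=12: queue=[H,F,A,C,E,G,B] q_used=1 → run H
t=13: queue=[H,F,A,C,E,G,B] q_used=2 → run H
t=14: queue=[F,A,C,E,G,B] q_used=0 → run F
t=15: queue=[F,A,C,E,G,B] q_used=1 → run F
t=16: queue=[F,A,C,E,G,B] q_used=2 → run F
t=17: queue=[A,C,E,G,B] q_used=0 → run A
t=18: queue=[C,E,G,B] q_used=0 → run C
t=19: queue=[C,E,G,B] q_used=1 → run C
t=20: queue=[E,G,B] q_used=0 → run E
t=21: queue=[E,G,B] q_used=1 → run E
t=22: queue=[E,G,B] q_used=2 → run E
t=23: queue=[E,G,B] q_used=3 → run E
t=24: queue=[G,B,E] q_used=0 → run G
t=25: queue=[G,B,E] q_used=1 → run G
t=26: queue=[B,E] q_used=0 → run B
t=27: queue=[E] q_used=0 → run E
t=28: queue=[E] q_used=1 → run E
t=29: (idle)
t=30: (idle)
t=31: (idle)
t=32: (idle)
t=33: (idle)
t=34: (idle)
t=35: (idle)

context switches = 11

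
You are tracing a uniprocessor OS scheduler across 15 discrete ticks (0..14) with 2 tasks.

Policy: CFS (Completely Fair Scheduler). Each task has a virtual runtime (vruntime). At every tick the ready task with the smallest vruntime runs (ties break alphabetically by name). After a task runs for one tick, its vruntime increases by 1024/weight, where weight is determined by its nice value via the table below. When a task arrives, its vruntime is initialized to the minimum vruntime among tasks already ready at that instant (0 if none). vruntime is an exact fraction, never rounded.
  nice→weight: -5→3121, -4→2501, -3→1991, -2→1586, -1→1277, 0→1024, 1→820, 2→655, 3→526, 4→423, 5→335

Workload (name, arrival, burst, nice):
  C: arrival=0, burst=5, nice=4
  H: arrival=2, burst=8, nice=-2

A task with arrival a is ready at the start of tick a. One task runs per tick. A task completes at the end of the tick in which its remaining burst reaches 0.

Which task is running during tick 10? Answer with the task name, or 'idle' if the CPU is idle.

running at tick 10 = H

t=0: vr[C=0] → run C
t=1: vr[C=1024/423] → run C
t=2: vr[C=2048/423 H=2048/423] → run C
t=3: vr[C=1024/141 H=2048/423] → run H
t=4: vr[C=1024/141 H=1840640/335439] → run H
t=5: vr[C=1024/141 H=2057216/335439] → run H
t=6: vr[C=1024/141 H=2273792/335439] → run H
t=7: vr[C=1024/141 H=2490368/335439] → run C
t=8: vr[C=4096/423 H=2490368/335439] → run H
t=9: vr[C=4096/423 H=2706944/335439] → run H
t=10: vr[C=4096/423 H=2923520/335439] → run H
t=11: vr[C=4096/423 H=3140096/335439] → run H
t=12: vr[C=4096/423] → run C
t=13: (idle)
t=14: (idle)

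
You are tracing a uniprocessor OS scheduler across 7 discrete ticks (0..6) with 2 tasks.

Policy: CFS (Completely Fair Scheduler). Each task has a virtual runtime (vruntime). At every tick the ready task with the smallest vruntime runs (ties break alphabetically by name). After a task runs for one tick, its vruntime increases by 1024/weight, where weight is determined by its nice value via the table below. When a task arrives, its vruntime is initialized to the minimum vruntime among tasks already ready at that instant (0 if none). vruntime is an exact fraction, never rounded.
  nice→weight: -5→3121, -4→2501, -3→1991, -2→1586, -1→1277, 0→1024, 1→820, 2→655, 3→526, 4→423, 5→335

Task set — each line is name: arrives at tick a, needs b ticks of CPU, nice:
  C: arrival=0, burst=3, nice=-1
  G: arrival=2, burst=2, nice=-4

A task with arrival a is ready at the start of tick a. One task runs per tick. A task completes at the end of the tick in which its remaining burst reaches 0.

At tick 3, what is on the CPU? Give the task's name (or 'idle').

running at tick 3 = G

t=0: vr[C=0] → run C
t=1: vr[C=1024/1277] → run C
t=2: vr[C=2048/1277 G=2048/1277] → run C
t=3: vr[G=2048/1277] → run G
t=4: vr[G=6429696/3193777] → run G
t=5: (idle)
t=6: (idle)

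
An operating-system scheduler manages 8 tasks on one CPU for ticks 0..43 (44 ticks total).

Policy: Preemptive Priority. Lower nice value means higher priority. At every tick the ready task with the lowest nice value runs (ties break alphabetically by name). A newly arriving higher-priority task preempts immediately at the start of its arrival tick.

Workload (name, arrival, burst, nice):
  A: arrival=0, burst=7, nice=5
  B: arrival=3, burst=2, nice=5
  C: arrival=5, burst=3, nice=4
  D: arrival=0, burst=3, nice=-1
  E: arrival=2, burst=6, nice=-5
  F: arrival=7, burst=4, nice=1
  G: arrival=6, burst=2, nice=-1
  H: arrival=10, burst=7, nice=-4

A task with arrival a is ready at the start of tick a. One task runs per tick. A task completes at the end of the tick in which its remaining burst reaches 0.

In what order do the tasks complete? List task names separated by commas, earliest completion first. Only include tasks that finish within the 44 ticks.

t=0: ready={A,D} → run D
t=1: ready={A,D} → run D
t=2: ready={A,D,E} → run E
t=3: ready={A,B,D,E} → run E
t=4: ready={A,B,D,E} → run E
t=5: ready={A,B,C,D,E} → run E
t=6: ready={A,B,C,D,E,G} → run E
t=7: ready={A,B,C,D,E,F,G} → run E
t=8: ready={A,B,C,D,F,G} → run D
t=9: ready={A,B,C,F,G} → run G
t=10: ready={A,B,C,F,G,H} → run H
t=11: ready={A,B,C,F,G,H} → run H
t=12: ready={A,B,C,F,G,H} → run H
t=13: ready={A,B,C,F,G,H} → run H
t=14: ready={A,B,C,F,G,H} → run H
t=15: ready={A,B,C,F,G,H} → run H
t=16: ready={A,B,C,F,G,H} → run H
t=17: ready={A,B,C,F,G} → run G
t=18: ready={A,B,C,F} → run F
t=19: ready={A,B,C,F} → run F
t=20: ready={A,B,C,F} → run F
t=21: ready={A,B,C,F} → run F
t=22: ready={A,B,C} → run C
t=23: ready={A,B,C} → run C
t=24: ready={A,B,C} → run C
t=25: ready={A,B} → run A
t=26: ready={A,B} → run A
t=27: ready={A,B} → run A
t=28: ready={A,B} → run A
t=29: ready={A,B} → run A
t=30: ready={A,B} → run A
t=31: ready={A,B} → run A
t=32: ready={B} → run B
t=33: ready={B} → run B
t=34: (idle)
t=35: (idle)
t=36: (idle)
t=37: (idle)
t=38: (idle)
t=39: (idle)
t=40: (idle)
t=41: (idle)
t=42: (idle)
t=43: (idle)

completion order = E, D, H, G, F, C, A, B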